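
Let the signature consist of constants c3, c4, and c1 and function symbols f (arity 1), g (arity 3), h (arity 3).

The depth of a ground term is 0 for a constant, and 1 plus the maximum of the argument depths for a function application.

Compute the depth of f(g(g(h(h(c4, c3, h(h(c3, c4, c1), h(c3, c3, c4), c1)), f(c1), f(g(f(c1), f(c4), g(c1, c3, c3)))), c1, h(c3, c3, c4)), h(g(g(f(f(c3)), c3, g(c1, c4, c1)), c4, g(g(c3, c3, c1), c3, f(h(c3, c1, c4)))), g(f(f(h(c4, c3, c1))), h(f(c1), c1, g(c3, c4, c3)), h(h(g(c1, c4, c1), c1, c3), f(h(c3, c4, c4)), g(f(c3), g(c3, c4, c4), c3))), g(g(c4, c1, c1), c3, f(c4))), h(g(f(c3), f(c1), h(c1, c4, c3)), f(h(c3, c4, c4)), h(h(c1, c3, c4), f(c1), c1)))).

depth(h(c3, c4, c1)) = 1 + max(0, 0, 0) = 1
depth(h(c3, c3, c4)) = 1 + max(0, 0, 0) = 1
depth(h(h(c3, c4, c1), h(c3, c3, c4), c1)) = 1 + max(1, 1, 0) = 2
depth(h(c4, c3, h(h(c3, c4, c1), h(c3, c3, c4), c1))) = 1 + max(0, 0, 2) = 3
depth(f(c1)) = 1 + depth(c1) = 1 + 0 = 1
depth(f(c4)) = 1 + depth(c4) = 1 + 0 = 1
depth(g(c1, c3, c3)) = 1 + max(0, 0, 0) = 1
depth(g(f(c1), f(c4), g(c1, c3, c3))) = 1 + max(1, 1, 1) = 2
depth(f(g(f(c1), f(c4), g(c1, c3, c3)))) = 1 + depth(g(f(c1), f(c4), g(c1, c3, c3))) = 1 + 2 = 3
depth(h(h(c4, c3, h(h(c3, c4, c1), h(c3, c3, c4), c1)), f(c1), f(g(f(c1), f(c4), g(c1, c3, c3))))) = 1 + max(3, 1, 3) = 4
depth(g(h(h(c4, c3, h(h(c3, c4, c1), h(c3, c3, c4), c1)), f(c1), f(g(f(c1), f(c4), g(c1, c3, c3)))), c1, h(c3, c3, c4))) = 1 + max(4, 0, 1) = 5
depth(f(c3)) = 1 + depth(c3) = 1 + 0 = 1
depth(f(f(c3))) = 1 + depth(f(c3)) = 1 + 1 = 2
depth(g(c1, c4, c1)) = 1 + max(0, 0, 0) = 1
depth(g(f(f(c3)), c3, g(c1, c4, c1))) = 1 + max(2, 0, 1) = 3
depth(g(c3, c3, c1)) = 1 + max(0, 0, 0) = 1
depth(h(c3, c1, c4)) = 1 + max(0, 0, 0) = 1
depth(f(h(c3, c1, c4))) = 1 + depth(h(c3, c1, c4)) = 1 + 1 = 2
depth(g(g(c3, c3, c1), c3, f(h(c3, c1, c4)))) = 1 + max(1, 0, 2) = 3
depth(g(g(f(f(c3)), c3, g(c1, c4, c1)), c4, g(g(c3, c3, c1), c3, f(h(c3, c1, c4))))) = 1 + max(3, 0, 3) = 4
depth(h(c4, c3, c1)) = 1 + max(0, 0, 0) = 1
depth(f(h(c4, c3, c1))) = 1 + depth(h(c4, c3, c1)) = 1 + 1 = 2
depth(f(f(h(c4, c3, c1)))) = 1 + depth(f(h(c4, c3, c1))) = 1 + 2 = 3
depth(g(c3, c4, c3)) = 1 + max(0, 0, 0) = 1
depth(h(f(c1), c1, g(c3, c4, c3))) = 1 + max(1, 0, 1) = 2
depth(h(g(c1, c4, c1), c1, c3)) = 1 + max(1, 0, 0) = 2
depth(h(c3, c4, c4)) = 1 + max(0, 0, 0) = 1
depth(f(h(c3, c4, c4))) = 1 + depth(h(c3, c4, c4)) = 1 + 1 = 2
depth(g(c3, c4, c4)) = 1 + max(0, 0, 0) = 1
depth(g(f(c3), g(c3, c4, c4), c3)) = 1 + max(1, 1, 0) = 2
depth(h(h(g(c1, c4, c1), c1, c3), f(h(c3, c4, c4)), g(f(c3), g(c3, c4, c4), c3))) = 1 + max(2, 2, 2) = 3
depth(g(f(f(h(c4, c3, c1))), h(f(c1), c1, g(c3, c4, c3)), h(h(g(c1, c4, c1), c1, c3), f(h(c3, c4, c4)), g(f(c3), g(c3, c4, c4), c3)))) = 1 + max(3, 2, 3) = 4
depth(g(c4, c1, c1)) = 1 + max(0, 0, 0) = 1
depth(g(g(c4, c1, c1), c3, f(c4))) = 1 + max(1, 0, 1) = 2
depth(h(g(g(f(f(c3)), c3, g(c1, c4, c1)), c4, g(g(c3, c3, c1), c3, f(h(c3, c1, c4)))), g(f(f(h(c4, c3, c1))), h(f(c1), c1, g(c3, c4, c3)), h(h(g(c1, c4, c1), c1, c3), f(h(c3, c4, c4)), g(f(c3), g(c3, c4, c4), c3))), g(g(c4, c1, c1), c3, f(c4)))) = 1 + max(4, 4, 2) = 5
depth(h(c1, c4, c3)) = 1 + max(0, 0, 0) = 1
depth(g(f(c3), f(c1), h(c1, c4, c3))) = 1 + max(1, 1, 1) = 2
depth(h(c1, c3, c4)) = 1 + max(0, 0, 0) = 1
depth(h(h(c1, c3, c4), f(c1), c1)) = 1 + max(1, 1, 0) = 2
depth(h(g(f(c3), f(c1), h(c1, c4, c3)), f(h(c3, c4, c4)), h(h(c1, c3, c4), f(c1), c1))) = 1 + max(2, 2, 2) = 3
depth(g(g(h(h(c4, c3, h(h(c3, c4, c1), h(c3, c3, c4), c1)), f(c1), f(g(f(c1), f(c4), g(c1, c3, c3)))), c1, h(c3, c3, c4)), h(g(g(f(f(c3)), c3, g(c1, c4, c1)), c4, g(g(c3, c3, c1), c3, f(h(c3, c1, c4)))), g(f(f(h(c4, c3, c1))), h(f(c1), c1, g(c3, c4, c3)), h(h(g(c1, c4, c1), c1, c3), f(h(c3, c4, c4)), g(f(c3), g(c3, c4, c4), c3))), g(g(c4, c1, c1), c3, f(c4))), h(g(f(c3), f(c1), h(c1, c4, c3)), f(h(c3, c4, c4)), h(h(c1, c3, c4), f(c1), c1)))) = 1 + max(5, 5, 3) = 6
depth(f(g(g(h(h(c4, c3, h(h(c3, c4, c1), h(c3, c3, c4), c1)), f(c1), f(g(f(c1), f(c4), g(c1, c3, c3)))), c1, h(c3, c3, c4)), h(g(g(f(f(c3)), c3, g(c1, c4, c1)), c4, g(g(c3, c3, c1), c3, f(h(c3, c1, c4)))), g(f(f(h(c4, c3, c1))), h(f(c1), c1, g(c3, c4, c3)), h(h(g(c1, c4, c1), c1, c3), f(h(c3, c4, c4)), g(f(c3), g(c3, c4, c4), c3))), g(g(c4, c1, c1), c3, f(c4))), h(g(f(c3), f(c1), h(c1, c4, c3)), f(h(c3, c4, c4)), h(h(c1, c3, c4), f(c1), c1))))) = 1 + depth(g(g(h(h(c4, c3, h(h(c3, c4, c1), h(c3, c3, c4), c1)), f(c1), f(g(f(c1), f(c4), g(c1, c3, c3)))), c1, h(c3, c3, c4)), h(g(g(f(f(c3)), c3, g(c1, c4, c1)), c4, g(g(c3, c3, c1), c3, f(h(c3, c1, c4)))), g(f(f(h(c4, c3, c1))), h(f(c1), c1, g(c3, c4, c3)), h(h(g(c1, c4, c1), c1, c3), f(h(c3, c4, c4)), g(f(c3), g(c3, c4, c4), c3))), g(g(c4, c1, c1), c3, f(c4))), h(g(f(c3), f(c1), h(c1, c4, c3)), f(h(c3, c4, c4)), h(h(c1, c3, c4), f(c1), c1)))) = 1 + 6 = 7

7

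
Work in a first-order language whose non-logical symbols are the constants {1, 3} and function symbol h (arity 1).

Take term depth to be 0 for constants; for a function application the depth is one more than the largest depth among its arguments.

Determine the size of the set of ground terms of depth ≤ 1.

Count level by level. With function symbols h/1, the terms of depth ≤ k are the 2 constants together with each function applied to depth-≤(k−1) tuples, so N_k = 2 + N_{k-1}.
N_0 = 2
N_1 = 2 + 2 = 4

4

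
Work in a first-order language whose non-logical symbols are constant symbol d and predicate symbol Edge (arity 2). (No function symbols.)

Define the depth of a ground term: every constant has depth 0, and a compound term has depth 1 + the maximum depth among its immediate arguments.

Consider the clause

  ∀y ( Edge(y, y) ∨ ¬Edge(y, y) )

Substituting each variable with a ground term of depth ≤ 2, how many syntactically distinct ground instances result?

Ground terms of depth ≤ 2:
  With no function symbols every ground term is a constant, so there is exactly 1 ground term at every depth bound.
  N_0 = 1
  N_1 = 1
  N_2 = 1
  Explicitly: d.
So there is exactly 1 ground term available for substitution.
The body mentions the single quantified variable y; since ground terms form a free algebra, no two substitutions collapse to the same formula.
Number of ground instances = 1.

1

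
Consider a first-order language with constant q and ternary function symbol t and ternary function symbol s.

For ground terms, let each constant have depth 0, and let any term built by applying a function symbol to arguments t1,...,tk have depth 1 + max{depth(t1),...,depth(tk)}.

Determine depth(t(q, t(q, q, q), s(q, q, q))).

2

depth(t(q, q, q)) = 1 + max(0, 0, 0) = 1
depth(s(q, q, q)) = 1 + max(0, 0, 0) = 1
depth(t(q, t(q, q, q), s(q, q, q))) = 1 + max(0, 1, 1) = 2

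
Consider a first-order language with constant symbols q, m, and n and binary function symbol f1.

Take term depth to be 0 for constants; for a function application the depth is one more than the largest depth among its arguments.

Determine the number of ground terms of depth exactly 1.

9

If N_k denotes the number of depth-≤k ground terms, the 3 constants give N_0 = 3, and each function symbol of arity r contributes N_{k-1}^r new terms at level k: N_k = 3 + N_{k-1}^2.
N_0 = 3
N_1 = 3 + 3^2 = 12
Terms of depth exactly 1: N_1 − N_0 = 12 − 3 = 9.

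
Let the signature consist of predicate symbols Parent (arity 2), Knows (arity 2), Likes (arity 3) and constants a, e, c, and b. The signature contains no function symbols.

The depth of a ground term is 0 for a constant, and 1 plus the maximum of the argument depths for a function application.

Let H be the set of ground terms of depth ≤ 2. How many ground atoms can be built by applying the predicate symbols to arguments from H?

First count ground terms of depth ≤ 2.
With no function symbols every ground term is a constant, so there are exactly 4 ground terms at every depth bound.
N_0 = 4
N_1 = 4
N_2 = 4
Explicitly: a, e, c, b.
So |H| = 4.
For each predicate symbol, the number of ground atoms is |H| raised to its arity; summing:
  Parent: 4^2 = 16;  Knows: 4^2 = 16;  Likes: 4^3 = 64
Total ground atoms: 16 + 16 + 64 = 96.

96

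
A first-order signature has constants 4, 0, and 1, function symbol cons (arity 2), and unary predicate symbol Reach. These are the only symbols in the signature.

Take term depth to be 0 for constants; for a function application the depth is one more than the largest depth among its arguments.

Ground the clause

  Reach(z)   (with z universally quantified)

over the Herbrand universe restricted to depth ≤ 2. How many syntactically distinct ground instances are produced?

Ground terms of depth ≤ 2:
  Write N_k for the number of ground terms of depth ≤ k. A term of depth ≤ k is either a constant or a function symbol applied to arguments of depth ≤ k−1, so N_k = 3 + N_{k-1}^2.
  N_0 = 3
  N_1 = 3 + 3^2 = 12
  N_2 = 3 + 12^2 = 147
So there are 147 ground terms available for substitution.
There is 1 variable to instantiate (z),  occurring in at least one literal, so different choices give different ground instances.
Number of ground instances = 147.

147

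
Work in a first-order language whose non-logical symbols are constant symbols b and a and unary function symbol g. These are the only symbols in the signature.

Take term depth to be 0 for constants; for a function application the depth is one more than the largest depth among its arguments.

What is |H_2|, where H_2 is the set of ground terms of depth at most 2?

Let N_k = |{terms of depth ≤ k}|. Then N_0 = 2 and N_k = 2 + N_{k-1} for k ≥ 1 (one summand per function symbol, arity giving the exponent).
N_0 = 2
N_1 = 2 + 2 = 4
N_2 = 2 + 4 = 6
Explicitly: b, a, g(b), g(a), g(g(b)), g(g(a)).

6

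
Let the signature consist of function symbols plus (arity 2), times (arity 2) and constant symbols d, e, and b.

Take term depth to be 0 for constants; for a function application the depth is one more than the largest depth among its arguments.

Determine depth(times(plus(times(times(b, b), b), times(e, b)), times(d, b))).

4

depth(times(b, b)) = 1 + max(0, 0) = 1
depth(times(times(b, b), b)) = 1 + max(1, 0) = 2
depth(times(e, b)) = 1 + max(0, 0) = 1
depth(plus(times(times(b, b), b), times(e, b))) = 1 + max(2, 1) = 3
depth(times(d, b)) = 1 + max(0, 0) = 1
depth(times(plus(times(times(b, b), b), times(e, b)), times(d, b))) = 1 + max(3, 1) = 4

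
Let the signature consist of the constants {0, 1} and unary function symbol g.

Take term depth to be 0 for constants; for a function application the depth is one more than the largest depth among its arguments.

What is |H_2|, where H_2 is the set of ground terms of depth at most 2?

6

Let N_k count ground terms of depth at most k. Each non-constant term of depth ≤ k is some function symbol applied to depth-≤(k−1) arguments, giving N_k = 2 + N_{k-1}.
N_0 = 2
N_1 = 2 + 2 = 4
N_2 = 2 + 4 = 6
Explicitly: 0, 1, g(0), g(1), g(g(0)), g(g(1)).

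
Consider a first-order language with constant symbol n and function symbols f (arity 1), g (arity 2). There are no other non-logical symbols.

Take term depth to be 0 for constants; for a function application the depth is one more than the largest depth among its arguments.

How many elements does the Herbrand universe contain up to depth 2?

If N_k denotes the number of depth-≤k ground terms, the 1 constant gives N_0 = 1, and each function symbol of arity r contributes N_{k-1}^r new terms at level k: N_k = 1 + N_{k-1} + N_{k-1}^2.
N_0 = 1
N_1 = 1 + 1 + 1^2 = 3
N_2 = 1 + 3 + 3^2 = 13

13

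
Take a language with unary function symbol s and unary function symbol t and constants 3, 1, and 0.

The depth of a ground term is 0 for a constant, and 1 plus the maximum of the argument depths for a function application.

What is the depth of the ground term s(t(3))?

depth(t(3)) = 1 + depth(3) = 1 + 0 = 1
depth(s(t(3))) = 1 + depth(t(3)) = 1 + 1 = 2

2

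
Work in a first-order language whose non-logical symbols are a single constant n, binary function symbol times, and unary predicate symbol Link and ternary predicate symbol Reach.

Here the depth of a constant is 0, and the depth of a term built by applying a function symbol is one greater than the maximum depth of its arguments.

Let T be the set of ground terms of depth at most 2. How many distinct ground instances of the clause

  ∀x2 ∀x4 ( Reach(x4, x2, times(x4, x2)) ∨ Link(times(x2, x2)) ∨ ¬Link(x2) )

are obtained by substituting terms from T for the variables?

25

Ground terms of depth ≤ 2:
  Let N_k count ground terms of depth at most k. Each non-constant term of depth ≤ k is some function symbol applied to depth-≤(k−1) arguments, giving N_k = 1 + N_{k-1}^2.
  N_0 = 1
  N_1 = 1 + 1^2 = 2
  N_2 = 1 + 2^2 = 5
  Explicitly: n, times(n, n), times(n, times(n, n)), times(times(n, n), n), times(times(n, n), times(n, n)).
So there are 5 ground terms available for substitution.
Each of x2, x4 ranges independently over the available ground terms, and distinct assignments produce distinct instances.
Number of ground instances = 5^2 = 25.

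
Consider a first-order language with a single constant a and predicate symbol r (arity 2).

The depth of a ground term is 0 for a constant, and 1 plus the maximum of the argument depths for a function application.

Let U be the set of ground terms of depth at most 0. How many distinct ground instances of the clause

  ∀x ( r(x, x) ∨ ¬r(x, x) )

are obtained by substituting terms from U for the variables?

Ground terms of depth ≤ 0:
  With no function symbols every ground term is a constant, so there is exactly 1 ground term at every depth bound.
  N_0 = 1
  Explicitly: a.
So there is exactly 1 ground term available for substitution.
There is 1 variable to instantiate (x),  occurring in at least one literal, so different choices give different ground instances.
Number of ground instances = 1.

1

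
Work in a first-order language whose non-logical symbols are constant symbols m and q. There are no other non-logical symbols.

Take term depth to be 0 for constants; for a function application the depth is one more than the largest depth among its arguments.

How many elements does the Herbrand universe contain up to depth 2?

2

With no function symbols every ground term is a constant, so there are exactly 2 ground terms at every depth bound.
N_0 = 2
N_1 = 2
N_2 = 2
Explicitly: m, q.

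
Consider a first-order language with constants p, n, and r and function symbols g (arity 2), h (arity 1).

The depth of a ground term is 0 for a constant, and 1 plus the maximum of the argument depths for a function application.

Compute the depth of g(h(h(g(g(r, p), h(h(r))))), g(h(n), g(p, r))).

6

depth(g(r, p)) = 1 + max(0, 0) = 1
depth(h(r)) = 1 + depth(r) = 1 + 0 = 1
depth(h(h(r))) = 1 + depth(h(r)) = 1 + 1 = 2
depth(g(g(r, p), h(h(r)))) = 1 + max(1, 2) = 3
depth(h(g(g(r, p), h(h(r))))) = 1 + depth(g(g(r, p), h(h(r)))) = 1 + 3 = 4
depth(h(h(g(g(r, p), h(h(r)))))) = 1 + depth(h(g(g(r, p), h(h(r))))) = 1 + 4 = 5
depth(h(n)) = 1 + depth(n) = 1 + 0 = 1
depth(g(p, r)) = 1 + max(0, 0) = 1
depth(g(h(n), g(p, r))) = 1 + max(1, 1) = 2
depth(g(h(h(g(g(r, p), h(h(r))))), g(h(n), g(p, r)))) = 1 + max(5, 2) = 6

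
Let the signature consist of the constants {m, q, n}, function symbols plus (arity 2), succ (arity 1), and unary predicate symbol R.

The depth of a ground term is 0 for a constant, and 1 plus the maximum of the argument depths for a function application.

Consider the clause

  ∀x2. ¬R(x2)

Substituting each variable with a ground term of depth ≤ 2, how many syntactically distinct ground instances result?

Ground terms of depth ≤ 2:
  Let N_k = |{terms of depth ≤ k}|. Then N_0 = 3 and N_k = 3 + N_{k-1}^2 + N_{k-1} for k ≥ 1 (one summand per function symbol, arity giving the exponent).
  N_0 = 3
  N_1 = 3 + 3^2 + 3 = 15
  N_2 = 3 + 15^2 + 15 = 243
So there are 243 ground terms available for substitution.
There is 1 variable to instantiate (x2),  occurring in at least one literal, so different choices give different ground instances.
Number of ground instances = 243.

243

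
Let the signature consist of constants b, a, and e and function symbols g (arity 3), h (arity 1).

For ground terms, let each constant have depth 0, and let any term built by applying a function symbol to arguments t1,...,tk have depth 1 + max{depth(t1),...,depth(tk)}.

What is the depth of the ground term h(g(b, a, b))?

depth(g(b, a, b)) = 1 + max(0, 0, 0) = 1
depth(h(g(b, a, b))) = 1 + depth(g(b, a, b)) = 1 + 1 = 2

2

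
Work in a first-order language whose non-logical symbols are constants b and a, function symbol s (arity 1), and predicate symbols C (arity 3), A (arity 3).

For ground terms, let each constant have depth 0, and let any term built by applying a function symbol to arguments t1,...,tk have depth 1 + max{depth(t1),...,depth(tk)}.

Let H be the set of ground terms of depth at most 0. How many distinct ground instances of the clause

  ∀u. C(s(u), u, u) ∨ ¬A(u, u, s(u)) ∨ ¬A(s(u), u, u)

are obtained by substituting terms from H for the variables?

2

Ground terms of depth ≤ 0:
  Let N_k count ground terms of depth at most k. Each non-constant term of depth ≤ k is some function symbol applied to depth-≤(k−1) arguments, giving N_k = 2 + N_{k-1}.
  N_0 = 2
  Explicitly: b, a.
So there are 2 ground terms available for substitution.
The body mentions the single quantified variable u; since ground terms form a free algebra, no two substitutions collapse to the same formula.
Number of ground instances = 2.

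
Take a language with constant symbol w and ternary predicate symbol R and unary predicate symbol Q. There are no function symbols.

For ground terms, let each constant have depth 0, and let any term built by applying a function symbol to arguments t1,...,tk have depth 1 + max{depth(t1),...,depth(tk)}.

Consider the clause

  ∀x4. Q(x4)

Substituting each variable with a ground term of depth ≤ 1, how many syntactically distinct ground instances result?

Ground terms of depth ≤ 1:
  With no function symbols every ground term is a constant, so there is exactly 1 ground term at every depth bound.
  N_0 = 1
  N_1 = 1
  Explicitly: w.
So there is exactly 1 ground term available for substitution.
The body mentions the single quantified variable x4; since ground terms form a free algebra, no two substitutions collapse to the same formula.
Number of ground instances = 1.

1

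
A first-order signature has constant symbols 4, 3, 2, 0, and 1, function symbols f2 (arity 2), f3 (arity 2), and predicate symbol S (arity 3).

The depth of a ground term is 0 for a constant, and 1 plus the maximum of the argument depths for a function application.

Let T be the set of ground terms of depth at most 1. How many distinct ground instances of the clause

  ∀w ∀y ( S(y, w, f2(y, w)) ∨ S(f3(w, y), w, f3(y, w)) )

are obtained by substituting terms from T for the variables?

Ground terms of depth ≤ 1:
  Write N_k for the number of ground terms of depth ≤ k. A term of depth ≤ k is either a constant or a function symbol applied to arguments of depth ≤ k−1, so N_k = 5 + N_{k-1}^2 + N_{k-1}^2.
  N_0 = 5
  N_1 = 5 + 5^2 + 5^2 = 55
So there are 55 ground terms available for substitution.
The clause has 2 distinct variables (w, y), each appearing in the body. In the free term algebra distinct substitutions yield syntactically distinct ground instances.
Number of ground instances = 55^2 = 3025.

3025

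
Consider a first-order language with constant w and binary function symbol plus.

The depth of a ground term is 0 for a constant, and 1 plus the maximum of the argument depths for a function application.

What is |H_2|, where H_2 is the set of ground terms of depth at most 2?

5

Count level by level. With function symbols plus/2, the terms of depth ≤ k are the 1 constant together with each function applied to depth-≤(k−1) tuples, so N_k = 1 + N_{k-1}^2.
N_0 = 1
N_1 = 1 + 1^2 = 2
N_2 = 1 + 2^2 = 5
Explicitly: w, plus(w, w), plus(w, plus(w, w)), plus(plus(w, w), w), plus(plus(w, w), plus(w, w)).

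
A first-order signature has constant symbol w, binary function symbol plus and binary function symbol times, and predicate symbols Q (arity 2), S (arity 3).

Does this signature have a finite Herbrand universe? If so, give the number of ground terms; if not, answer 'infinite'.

infinite

The signature has at least one function symbol (plus, arity 2) and at least one constant (w).
Iterating plus gives infinitely many distinct ground terms: w, plus(w, w), plus(plus(w, w), plus(w, w)), ...
So the Herbrand universe is infinite.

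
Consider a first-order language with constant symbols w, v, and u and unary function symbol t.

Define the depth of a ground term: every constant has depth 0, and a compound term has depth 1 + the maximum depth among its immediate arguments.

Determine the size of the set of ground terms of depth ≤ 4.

15

Let N_k count ground terms of depth at most k. Each non-constant term of depth ≤ k is some function symbol applied to depth-≤(k−1) arguments, giving N_k = 3 + N_{k-1}.
N_0 = 3
N_1 = 3 + 3 = 6
N_2 = 3 + 6 = 9
N_3 = 3 + 9 = 12
N_4 = 3 + 12 = 15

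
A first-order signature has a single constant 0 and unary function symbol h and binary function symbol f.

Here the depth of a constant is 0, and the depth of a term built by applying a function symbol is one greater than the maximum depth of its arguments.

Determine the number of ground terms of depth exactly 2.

Write N_k for the number of ground terms of depth ≤ k. A term of depth ≤ k is either a constant or a function symbol applied to arguments of depth ≤ k−1, so N_k = 1 + N_{k-1} + N_{k-1}^2.
N_0 = 1
N_1 = 1 + 1 + 1^2 = 3
N_2 = 1 + 3 + 3^2 = 13
Terms of depth exactly 2: N_2 − N_1 = 13 − 3 = 10.

10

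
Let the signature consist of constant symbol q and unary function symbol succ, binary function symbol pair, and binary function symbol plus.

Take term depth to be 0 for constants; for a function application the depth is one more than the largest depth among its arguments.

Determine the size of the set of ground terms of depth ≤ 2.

37

If N_k denotes the number of depth-≤k ground terms, the 1 constant gives N_0 = 1, and each function symbol of arity r contributes N_{k-1}^r new terms at level k: N_k = 1 + N_{k-1} + N_{k-1}^2 + N_{k-1}^2.
N_0 = 1
N_1 = 1 + 1 + 1^2 + 1^2 = 4
N_2 = 1 + 4 + 4^2 + 4^2 = 37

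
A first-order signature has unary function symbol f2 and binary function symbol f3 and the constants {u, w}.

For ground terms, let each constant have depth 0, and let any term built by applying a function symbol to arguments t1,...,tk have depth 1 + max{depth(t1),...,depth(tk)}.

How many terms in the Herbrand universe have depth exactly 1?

6

Let N_k count ground terms of depth at most k. Each non-constant term of depth ≤ k is some function symbol applied to depth-≤(k−1) arguments, giving N_k = 2 + N_{k-1} + N_{k-1}^2.
N_0 = 2
N_1 = 2 + 2 + 2^2 = 8
Terms of depth exactly 1: N_1 − N_0 = 8 − 2 = 6.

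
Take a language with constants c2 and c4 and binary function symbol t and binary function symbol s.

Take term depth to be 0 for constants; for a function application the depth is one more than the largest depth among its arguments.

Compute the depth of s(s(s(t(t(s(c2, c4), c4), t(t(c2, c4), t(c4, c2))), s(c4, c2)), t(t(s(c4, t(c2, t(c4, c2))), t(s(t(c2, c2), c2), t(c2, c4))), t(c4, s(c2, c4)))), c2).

7

depth(s(c2, c4)) = 1 + max(0, 0) = 1
depth(t(s(c2, c4), c4)) = 1 + max(1, 0) = 2
depth(t(c2, c4)) = 1 + max(0, 0) = 1
depth(t(c4, c2)) = 1 + max(0, 0) = 1
depth(t(t(c2, c4), t(c4, c2))) = 1 + max(1, 1) = 2
depth(t(t(s(c2, c4), c4), t(t(c2, c4), t(c4, c2)))) = 1 + max(2, 2) = 3
depth(s(c4, c2)) = 1 + max(0, 0) = 1
depth(s(t(t(s(c2, c4), c4), t(t(c2, c4), t(c4, c2))), s(c4, c2))) = 1 + max(3, 1) = 4
depth(t(c2, t(c4, c2))) = 1 + max(0, 1) = 2
depth(s(c4, t(c2, t(c4, c2)))) = 1 + max(0, 2) = 3
depth(t(c2, c2)) = 1 + max(0, 0) = 1
depth(s(t(c2, c2), c2)) = 1 + max(1, 0) = 2
depth(t(s(t(c2, c2), c2), t(c2, c4))) = 1 + max(2, 1) = 3
depth(t(s(c4, t(c2, t(c4, c2))), t(s(t(c2, c2), c2), t(c2, c4)))) = 1 + max(3, 3) = 4
depth(t(c4, s(c2, c4))) = 1 + max(0, 1) = 2
depth(t(t(s(c4, t(c2, t(c4, c2))), t(s(t(c2, c2), c2), t(c2, c4))), t(c4, s(c2, c4)))) = 1 + max(4, 2) = 5
depth(s(s(t(t(s(c2, c4), c4), t(t(c2, c4), t(c4, c2))), s(c4, c2)), t(t(s(c4, t(c2, t(c4, c2))), t(s(t(c2, c2), c2), t(c2, c4))), t(c4, s(c2, c4))))) = 1 + max(4, 5) = 6
depth(s(s(s(t(t(s(c2, c4), c4), t(t(c2, c4), t(c4, c2))), s(c4, c2)), t(t(s(c4, t(c2, t(c4, c2))), t(s(t(c2, c2), c2), t(c2, c4))), t(c4, s(c2, c4)))), c2)) = 1 + max(6, 0) = 7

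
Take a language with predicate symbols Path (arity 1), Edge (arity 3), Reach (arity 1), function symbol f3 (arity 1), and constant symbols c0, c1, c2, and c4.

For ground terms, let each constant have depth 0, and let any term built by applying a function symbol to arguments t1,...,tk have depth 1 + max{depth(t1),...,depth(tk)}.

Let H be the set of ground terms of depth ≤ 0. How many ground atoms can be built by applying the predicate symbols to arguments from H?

72

First count ground terms of depth ≤ 0.
Let N_k = |{terms of depth ≤ k}|. Then N_0 = 4 and N_k = 4 + N_{k-1} for k ≥ 1 (one summand per function symbol, arity giving the exponent).
N_0 = 4
Explicitly: c0, c1, c2, c4.
So |H| = 4.
For each predicate symbol, the number of ground atoms is |H| raised to its arity; summing:
  Path: 4;  Edge: 4^3 = 64;  Reach: 4
Total ground atoms: 4 + 64 + 4 = 72.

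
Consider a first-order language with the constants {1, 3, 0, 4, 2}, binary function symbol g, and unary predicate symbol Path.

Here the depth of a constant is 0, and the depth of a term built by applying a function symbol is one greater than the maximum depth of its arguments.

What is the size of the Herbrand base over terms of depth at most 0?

5

First count ground terms of depth ≤ 0.
Let N_k = |{terms of depth ≤ k}|. Then N_0 = 5 and N_k = 5 + N_{k-1}^2 for k ≥ 1 (one summand per function symbol, arity giving the exponent).
N_0 = 5
Explicitly: 1, 3, 0, 4, 2.
So |H| = 5.
Ground atoms are formed by filling each argument slot of a predicate with a term from H, so an r-ary predicate gives |H|^r atoms:
  Path: 5
Total ground atoms: 5.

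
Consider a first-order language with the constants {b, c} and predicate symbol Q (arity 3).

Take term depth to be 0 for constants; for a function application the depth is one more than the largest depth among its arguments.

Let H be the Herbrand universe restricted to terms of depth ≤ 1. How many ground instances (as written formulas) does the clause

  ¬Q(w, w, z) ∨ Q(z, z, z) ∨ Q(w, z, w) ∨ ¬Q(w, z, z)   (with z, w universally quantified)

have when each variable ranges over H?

Ground terms of depth ≤ 1:
  With no function symbols every ground term is a constant, so there are exactly 2 ground terms at every depth bound.
  N_0 = 2
  N_1 = 2
So there are 2 ground terms available for substitution.
Each of z, w ranges independently over the available ground terms, and distinct assignments produce distinct instances.
Number of ground instances = 2^2 = 4.

4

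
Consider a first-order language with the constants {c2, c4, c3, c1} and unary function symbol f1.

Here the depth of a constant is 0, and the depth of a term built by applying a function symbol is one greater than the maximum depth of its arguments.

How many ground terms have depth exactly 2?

4

Count level by level. With function symbols f1/1, the terms of depth ≤ k are the 4 constants together with each function applied to depth-≤(k−1) tuples, so N_k = 4 + N_{k-1}.
N_0 = 4
N_1 = 4 + 4 = 8
N_2 = 4 + 8 = 12
Terms of depth exactly 2: N_2 − N_1 = 12 − 8 = 4.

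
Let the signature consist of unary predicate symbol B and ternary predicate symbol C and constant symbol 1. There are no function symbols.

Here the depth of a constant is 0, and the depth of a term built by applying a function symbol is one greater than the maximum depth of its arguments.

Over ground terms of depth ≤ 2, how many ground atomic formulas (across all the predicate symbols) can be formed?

2

First count ground terms of depth ≤ 2.
With no function symbols every ground term is a constant, so there is exactly 1 ground term at every depth bound.
N_0 = 1
N_1 = 1
N_2 = 1
Explicitly: 1.
So |H| = 1.
Ground atoms are formed by filling each argument slot of a predicate with a term from H, so an r-ary predicate gives |H|^r atoms:
  B: 1;  C: 1^3 = 1
Total ground atoms: 1 + 1 = 2.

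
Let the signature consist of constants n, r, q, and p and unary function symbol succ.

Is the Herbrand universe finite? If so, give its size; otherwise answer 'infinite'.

infinite

The signature has at least one function symbol (succ, arity 1) and at least one constant (n).
Iterating succ gives infinitely many distinct ground terms: n, succ(n), succ(succ(n)), ...
So the Herbrand universe is infinite.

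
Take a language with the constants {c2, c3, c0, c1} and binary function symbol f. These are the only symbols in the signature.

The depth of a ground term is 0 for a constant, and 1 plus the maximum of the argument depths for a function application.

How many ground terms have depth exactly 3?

162816

If N_k denotes the number of depth-≤k ground terms, the 4 constants give N_0 = 4, and each function symbol of arity r contributes N_{k-1}^r new terms at level k: N_k = 4 + N_{k-1}^2.
N_0 = 4
N_1 = 4 + 4^2 = 20
N_2 = 4 + 20^2 = 404
N_3 = 4 + 404^2 = 163220
Terms of depth exactly 3: N_3 − N_2 = 163220 − 404 = 162816.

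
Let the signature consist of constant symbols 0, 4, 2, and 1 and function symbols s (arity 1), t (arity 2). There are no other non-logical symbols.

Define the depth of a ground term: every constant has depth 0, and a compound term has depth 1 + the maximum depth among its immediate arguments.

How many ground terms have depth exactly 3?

364820

Let N_k count ground terms of depth at most k. Each non-constant term of depth ≤ k is some function symbol applied to depth-≤(k−1) arguments, giving N_k = 4 + N_{k-1} + N_{k-1}^2.
N_0 = 4
N_1 = 4 + 4 + 4^2 = 24
N_2 = 4 + 24 + 24^2 = 604
N_3 = 4 + 604 + 604^2 = 365424
Terms of depth exactly 3: N_3 − N_2 = 365424 − 604 = 364820.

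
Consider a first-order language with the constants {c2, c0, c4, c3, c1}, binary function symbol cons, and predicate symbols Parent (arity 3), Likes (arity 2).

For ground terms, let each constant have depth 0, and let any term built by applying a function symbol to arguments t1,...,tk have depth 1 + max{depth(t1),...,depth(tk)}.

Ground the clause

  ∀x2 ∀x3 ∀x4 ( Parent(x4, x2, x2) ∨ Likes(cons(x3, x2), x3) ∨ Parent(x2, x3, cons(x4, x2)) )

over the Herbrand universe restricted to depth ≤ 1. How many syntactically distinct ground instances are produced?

Ground terms of depth ≤ 1:
  Let N_k = |{terms of depth ≤ k}|. Then N_0 = 5 and N_k = 5 + N_{k-1}^2 for k ≥ 1 (one summand per function symbol, arity giving the exponent).
  N_0 = 5
  N_1 = 5 + 5^2 = 30
So there are 30 ground terms available for substitution.
The body mentions every one of the 3 quantified variables; since ground terms form a free algebra, no two substitutions collapse to the same formula.
Number of ground instances = 30^3 = 27000.

27000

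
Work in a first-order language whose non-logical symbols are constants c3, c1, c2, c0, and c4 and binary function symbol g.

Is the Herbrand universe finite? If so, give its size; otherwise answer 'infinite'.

infinite

The signature has at least one function symbol (g, arity 2) and at least one constant (c3).
Iterating g gives infinitely many distinct ground terms: c3, g(c3, c3), g(g(c3, c3), g(c3, c3)), ...
So the Herbrand universe is infinite.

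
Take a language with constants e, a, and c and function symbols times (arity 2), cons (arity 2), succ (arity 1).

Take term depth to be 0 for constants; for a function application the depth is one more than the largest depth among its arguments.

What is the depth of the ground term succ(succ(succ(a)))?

depth(succ(a)) = 1 + depth(a) = 1 + 0 = 1
depth(succ(succ(a))) = 1 + depth(succ(a)) = 1 + 1 = 2
depth(succ(succ(succ(a)))) = 1 + depth(succ(succ(a))) = 1 + 2 = 3

3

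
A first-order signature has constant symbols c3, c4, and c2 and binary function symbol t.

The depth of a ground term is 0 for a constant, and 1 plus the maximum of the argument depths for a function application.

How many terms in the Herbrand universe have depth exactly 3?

Let N_k count ground terms of depth at most k. Each non-constant term of depth ≤ k is some function symbol applied to depth-≤(k−1) arguments, giving N_k = 3 + N_{k-1}^2.
N_0 = 3
N_1 = 3 + 3^2 = 12
N_2 = 3 + 12^2 = 147
N_3 = 3 + 147^2 = 21612
Terms of depth exactly 3: N_3 − N_2 = 21612 − 147 = 21465.

21465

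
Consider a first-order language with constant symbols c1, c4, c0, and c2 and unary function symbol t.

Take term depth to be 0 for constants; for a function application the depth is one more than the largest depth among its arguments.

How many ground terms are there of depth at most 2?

Let N_k count ground terms of depth at most k. Each non-constant term of depth ≤ k is some function symbol applied to depth-≤(k−1) arguments, giving N_k = 4 + N_{k-1}.
N_0 = 4
N_1 = 4 + 4 = 8
N_2 = 4 + 8 = 12

12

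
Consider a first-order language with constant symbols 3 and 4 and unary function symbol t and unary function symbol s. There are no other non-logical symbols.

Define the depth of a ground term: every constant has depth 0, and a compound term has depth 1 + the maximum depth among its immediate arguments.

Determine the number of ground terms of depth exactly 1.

Let N_k count ground terms of depth at most k. Each non-constant term of depth ≤ k is some function symbol applied to depth-≤(k−1) arguments, giving N_k = 2 + N_{k-1} + N_{k-1}.
N_0 = 2
N_1 = 2 + 2 + 2 = 6
Terms of depth exactly 1: N_1 − N_0 = 6 − 2 = 4.

4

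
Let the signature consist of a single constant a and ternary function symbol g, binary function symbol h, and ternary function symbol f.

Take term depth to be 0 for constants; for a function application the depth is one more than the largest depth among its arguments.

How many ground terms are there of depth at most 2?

Count level by level. With function symbols g/3, h/2, f/3, the terms of depth ≤ k are the 1 constant together with each function applied to depth-≤(k−1) tuples, so N_k = 1 + N_{k-1}^3 + N_{k-1}^2 + N_{k-1}^3.
N_0 = 1
N_1 = 1 + 1^3 + 1^2 + 1^3 = 4
N_2 = 1 + 4^3 + 4^2 + 4^3 = 145

145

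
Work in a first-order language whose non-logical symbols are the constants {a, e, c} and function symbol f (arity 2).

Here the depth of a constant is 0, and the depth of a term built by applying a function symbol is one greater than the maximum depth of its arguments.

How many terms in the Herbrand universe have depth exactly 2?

135

Let N_k = |{terms of depth ≤ k}|. Then N_0 = 3 and N_k = 3 + N_{k-1}^2 for k ≥ 1 (one summand per function symbol, arity giving the exponent).
N_0 = 3
N_1 = 3 + 3^2 = 12
N_2 = 3 + 12^2 = 147
Terms of depth exactly 2: N_2 − N_1 = 147 − 12 = 135.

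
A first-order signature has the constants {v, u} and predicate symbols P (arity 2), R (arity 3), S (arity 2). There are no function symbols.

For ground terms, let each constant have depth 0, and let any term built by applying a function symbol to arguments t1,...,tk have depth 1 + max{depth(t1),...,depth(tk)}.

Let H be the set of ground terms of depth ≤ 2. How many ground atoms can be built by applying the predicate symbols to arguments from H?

16

First count ground terms of depth ≤ 2.
With no function symbols every ground term is a constant, so there are exactly 2 ground terms at every depth bound.
N_0 = 2
N_1 = 2
N_2 = 2
Explicitly: v, u.
So |H| = 2.
For each predicate symbol, the number of ground atoms is |H| raised to its arity; summing:
  P: 2^2 = 4;  R: 2^3 = 8;  S: 2^2 = 4
Total ground atoms: 4 + 8 + 4 = 16.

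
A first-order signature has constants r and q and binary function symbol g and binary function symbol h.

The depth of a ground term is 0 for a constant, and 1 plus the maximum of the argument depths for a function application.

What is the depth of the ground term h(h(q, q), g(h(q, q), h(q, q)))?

3

depth(h(q, q)) = 1 + max(0, 0) = 1
depth(g(h(q, q), h(q, q))) = 1 + max(1, 1) = 2
depth(h(h(q, q), g(h(q, q), h(q, q)))) = 1 + max(1, 2) = 3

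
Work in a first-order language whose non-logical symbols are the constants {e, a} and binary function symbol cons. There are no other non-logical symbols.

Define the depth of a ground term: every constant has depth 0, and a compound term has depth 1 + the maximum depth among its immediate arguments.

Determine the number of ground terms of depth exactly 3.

Let N_k count ground terms of depth at most k. Each non-constant term of depth ≤ k is some function symbol applied to depth-≤(k−1) arguments, giving N_k = 2 + N_{k-1}^2.
N_0 = 2
N_1 = 2 + 2^2 = 6
N_2 = 2 + 6^2 = 38
N_3 = 2 + 38^2 = 1446
Terms of depth exactly 3: N_3 − N_2 = 1446 − 38 = 1408.

1408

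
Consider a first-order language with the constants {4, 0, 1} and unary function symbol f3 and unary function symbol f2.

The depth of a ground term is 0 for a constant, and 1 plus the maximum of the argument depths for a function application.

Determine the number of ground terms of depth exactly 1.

6

If N_k denotes the number of depth-≤k ground terms, the 3 constants give N_0 = 3, and each function symbol of arity r contributes N_{k-1}^r new terms at level k: N_k = 3 + N_{k-1} + N_{k-1}.
N_0 = 3
N_1 = 3 + 3 + 3 = 9
Terms of depth exactly 1: N_1 − N_0 = 9 − 3 = 6.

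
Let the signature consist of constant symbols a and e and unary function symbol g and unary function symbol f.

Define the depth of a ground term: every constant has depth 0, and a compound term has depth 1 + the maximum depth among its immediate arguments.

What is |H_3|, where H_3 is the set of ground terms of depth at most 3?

Let N_k = |{terms of depth ≤ k}|. Then N_0 = 2 and N_k = 2 + N_{k-1} + N_{k-1} for k ≥ 1 (one summand per function symbol, arity giving the exponent).
N_0 = 2
N_1 = 2 + 2 + 2 = 6
N_2 = 2 + 6 + 6 = 14
N_3 = 2 + 14 + 14 = 30

30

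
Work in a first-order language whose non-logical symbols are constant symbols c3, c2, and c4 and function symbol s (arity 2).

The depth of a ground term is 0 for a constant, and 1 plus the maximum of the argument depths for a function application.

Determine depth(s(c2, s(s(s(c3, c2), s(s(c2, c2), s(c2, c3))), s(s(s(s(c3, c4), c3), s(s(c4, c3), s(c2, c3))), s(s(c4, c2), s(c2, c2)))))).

6

depth(s(c3, c2)) = 1 + max(0, 0) = 1
depth(s(c2, c2)) = 1 + max(0, 0) = 1
depth(s(c2, c3)) = 1 + max(0, 0) = 1
depth(s(s(c2, c2), s(c2, c3))) = 1 + max(1, 1) = 2
depth(s(s(c3, c2), s(s(c2, c2), s(c2, c3)))) = 1 + max(1, 2) = 3
depth(s(c3, c4)) = 1 + max(0, 0) = 1
depth(s(s(c3, c4), c3)) = 1 + max(1, 0) = 2
depth(s(c4, c3)) = 1 + max(0, 0) = 1
depth(s(s(c4, c3), s(c2, c3))) = 1 + max(1, 1) = 2
depth(s(s(s(c3, c4), c3), s(s(c4, c3), s(c2, c3)))) = 1 + max(2, 2) = 3
depth(s(c4, c2)) = 1 + max(0, 0) = 1
depth(s(s(c4, c2), s(c2, c2))) = 1 + max(1, 1) = 2
depth(s(s(s(s(c3, c4), c3), s(s(c4, c3), s(c2, c3))), s(s(c4, c2), s(c2, c2)))) = 1 + max(3, 2) = 4
depth(s(s(s(c3, c2), s(s(c2, c2), s(c2, c3))), s(s(s(s(c3, c4), c3), s(s(c4, c3), s(c2, c3))), s(s(c4, c2), s(c2, c2))))) = 1 + max(3, 4) = 5
depth(s(c2, s(s(s(c3, c2), s(s(c2, c2), s(c2, c3))), s(s(s(s(c3, c4), c3), s(s(c4, c3), s(c2, c3))), s(s(c4, c2), s(c2, c2)))))) = 1 + max(0, 5) = 6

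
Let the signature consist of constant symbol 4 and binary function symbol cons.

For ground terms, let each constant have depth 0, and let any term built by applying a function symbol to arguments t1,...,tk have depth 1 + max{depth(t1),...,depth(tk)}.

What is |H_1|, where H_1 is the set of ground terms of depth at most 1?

2

Let N_k = |{terms of depth ≤ k}|. Then N_0 = 1 and N_k = 1 + N_{k-1}^2 for k ≥ 1 (one summand per function symbol, arity giving the exponent).
N_0 = 1
N_1 = 1 + 1^2 = 2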